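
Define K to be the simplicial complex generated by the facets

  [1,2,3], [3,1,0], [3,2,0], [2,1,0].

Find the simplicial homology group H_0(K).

Order the vertices as 0 < 1 < 2 < 3. Listing each simplex with vertices in this order, K has dimension 2 with simplices:

  0-simplices (4): [0], [1], [2], [3]
  1-simplices (6): [0,1], [0,2], [0,3], [1,2], [1,3], [2,3]
  2-simplices (4): [0,1,2], [0,1,3], [0,2,3], [1,2,3]

giving chain groups C_0 ≅ Z^4, C_1 ≅ Z^6, C_2 ≅ Z^4.

∂_1: C_1 → C_0 sends each edge [p,q] (with p < q) to q − p.
The 4×6 boundary matrix has rank 3 and Smith normal form diag(1,1,1).

Boundary ∂_2: C_2 → C_1 sends each 2-simplex [p,q,r] to [q,r] − [p,r] + [p,q]. For instance
  ∂[0,1,2] = [1,2] − [0,2] + [0,1],
  ∂[1,2,3] = [2,3] − [1,3] + [1,2].
As a 6×4 matrix over Z this has rank 3, with invariant factors (1,1,1).

Now H_k = ker ∂_k / im ∂_{k+1}, so:

  H_0: rank C_0 − rank ∂_1 = 4 − 3 = 1, and the invariant factors of ∂_1 are all 1, so H_0 ≅ Z.

H_0 = Z.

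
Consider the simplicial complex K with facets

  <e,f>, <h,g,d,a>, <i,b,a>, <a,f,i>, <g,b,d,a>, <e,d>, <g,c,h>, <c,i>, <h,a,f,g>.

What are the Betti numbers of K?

b_0 = 1, b_1 = 2, b_2 = 0, b_3 = 0.

Fix the vertex order a < b < c < d < e < f < g < h < i and write every simplex with vertices in increasing order. Then dim K = 3 and the simplices of K are:

  0-simplices (9): a, b, c, d, e, f, g, h, i
  1-simplices (20): ab, ad, af, ag, ah, ai, bd, bg, bi, cg, ch, ci, de, dg, dh, ef, fg, fh, fi, gh
  2-simplices (13): abd, abg, abi, adg, adh, afg, afh, afi, agh, bdg, cgh, dgh, fgh
  3-simplices (3): abdg, adgh, afgh

so the chain groups are C_0 ≅ Z^9, C_1 ≅ Z^20, C_2 ≅ Z^13, C_3 ≅ Z^3.

The boundary map ∂_1: C_1 → C_0 sends each edge [p,q] (with p < q) to q − p. For instance
  ∂cg = g − c.
The 9×20 boundary matrix has rank 8 and Smith normal form diag(1,1,1,1,1,1,1,1).

∂_2: C_2 → C_1 sends each 2-simplex [p,q,r] to [q,r] − [p,r] + [p,q]. For instance
  ∂afi = fi − ai + af,
  ∂dgh = gh − dh + dg.
This gives a 20×13 integer matrix of rank 10; reducing to Smith normal form yields diagonal entries (1,1,1,1,1,1,1,1,1,1).

Boundary ∂_3: C_3 → C_2 sends each 3-simplex σ to the alternating sum Σ_i (−1)^i (σ with its i-th vertex removed). For instance
  ∂afgh = fgh − agh + afh − afg,
  ∂adgh = dgh − agh + adh − adg.
The resulting 13×3 matrix has rank 3, and its Smith normal form has invariant factors (1,1,1).

Now H_k = ker ∂_k / im ∂_{k+1}, so:

  H_0: rank C_0 − rank ∂_1 = 9 − 8 = 1, and the invariant factors of ∂_1 are all 1, so H_0 ≅ Z.
  H_1: rank ker ∂_1 − rank ∂_2 = (20 − 8) − 10 = 2, and the invariant factors of ∂_2 are all 1, so H_1 ≅ Z^2.
  H_2: rank ker ∂_2 − rank ∂_3 = (13 − 10) − 3 = 0, and the invariant factors of ∂_3 are all 1, so H_2 ≅ 0.
  H_3: rank ker ∂_3 − rank ∂_4 = (3 − 3) − 0 = 0, and there is no ∂_4, so H_3 ≅ 0.

As a check, the Euler characteristic is 9 − 20 + 13 − 3 = -1, which agrees with 1 − 2 + 0 − 0 = -1.

Hence the Betti numbers are b_0 = 1, b_1 = 2, b_2 = 0, b_3 = 0.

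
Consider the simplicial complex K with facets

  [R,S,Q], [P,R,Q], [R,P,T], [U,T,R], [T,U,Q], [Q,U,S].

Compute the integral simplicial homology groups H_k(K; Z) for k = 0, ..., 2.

Order the vertices as P < Q < R < S < T < U. Listing each simplex with vertices in this order, K has dimension 2 with simplices:

  0-simplices (6): P, Q, R, S, T, U
  1-simplices (12): PQ, PR, PT, QR, QS, QT, QU, RS, RT, RU, SU, TU
  2-simplices (6): PQR, PRT, QRS, QSU, QTU, RTU

Hence C_0 ≅ Z^6, C_1 ≅ Z^12, C_2 ≅ Z^6.

The boundary map ∂_1: C_1 → C_0 is given by ∂[p,q] = [q] − [p]. For instance
  ∂TU = U − T.
The resulting 6×12 matrix has rank 5, and its Smith normal form has invariant factors (1,1,1,1,1).

Boundary ∂_2: C_2 → C_1 maps a triangle to the signed sum of its edges. For instance
  ∂PQR = QR − PR + PQ,
  ∂QRS = RS − QS + QR.
The resulting 12×6 matrix has rank 6, and its Smith normal form has invariant factors (1,1,1,1,1,1).

Reading off H_k = ker ∂_k / im ∂_{k+1}:

  H_0: rank C_0 − rank ∂_1 = 6 − 5 = 1, and the invariant factors of ∂_1 are all 1, so H_0 ≅ Z.
  H_1: rank ker ∂_1 − rank ∂_2 = (12 − 5) − 6 = 1, and the invariant factors of ∂_2 are all 1, so H_1 ≅ Z.
  H_2: rank ker ∂_2 − rank ∂_3 = (6 − 6) − 0 = 0, and there is no ∂_3, so H_2 ≅ 0.

(K is a triangulation of the cylinder S^1 x I.)

H_0 ≅ Z,  H_1 ≅ Z,  H_2 = 0.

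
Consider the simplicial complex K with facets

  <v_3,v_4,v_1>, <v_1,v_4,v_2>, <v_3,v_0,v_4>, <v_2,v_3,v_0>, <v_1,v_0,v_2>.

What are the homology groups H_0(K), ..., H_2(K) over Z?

Order the vertices as v_0 < v_1 < v_2 < v_3 < v_4. Listing each simplex with vertices in this order, K has dimension 2 with simplices:

  0-simplices (5): [v_0], [v_1], [v_2], [v_3], [v_4]
  1-simplices (10): [v_0,v_1], [v_0,v_2], [v_0,v_3], [v_0,v_4], [v_1,v_2], [v_1,v_3], [v_1,v_4], [v_2,v_3], [v_2,v_4], [v_3,v_4]
  2-simplices (5): [v_0,v_1,v_2], [v_0,v_2,v_3], [v_0,v_3,v_4], [v_1,v_2,v_4], [v_1,v_3,v_4]

Hence C_0 ≅ Z^5, C_1 ≅ Z^10, C_2 ≅ Z^5.

The boundary map ∂_1: C_1 → C_0 maps an edge to its endpoints' difference, ∂[p,q] = q − p. For instance
  ∂[v_0,v_4] = [v_4] − [v_0].
This gives a 5×10 integer matrix of rank 4; reducing to Smith normal form yields diagonal entries (1,1,1,1).

∂_2: C_2 → C_1 sends each 2-simplex [p,q,r] to [q,r] − [p,r] + [p,q]. For instance
  ∂[v_0,v_3,v_4] = [v_3,v_4] − [v_0,v_4] + [v_0,v_3],
  ∂[v_0,v_1,v_2] = [v_1,v_2] − [v_0,v_2] + [v_0,v_1].
The 10×5 boundary matrix has rank 5 and Smith normal form diag(1,1,1,1,1).

Now H_k = ker ∂_k / im ∂_{k+1}, so:

  H_0: rank C_0 − rank ∂_1 = 5 − 4 = 1, and the invariant factors of ∂_1 are all 1, so H_0 = Z.
  H_1: rank ker ∂_1 − rank ∂_2 = (10 − 4) − 5 = 1, and the invariant factors of ∂_2 are all 1, so H_1 = Z.
  H_2: rank ker ∂_2 − rank ∂_3 = (5 − 5) − 0 = 0, and there is no ∂_3, so H_2 = 0.

As a check, the Euler characteristic is 5 − 10 + 5 = 0, which agrees with 1 − 1 + 0 = 0.
(K is a triangulation of the Möbius band.)

H_0 = Z,  H_1 = Z,  H_2 = 0.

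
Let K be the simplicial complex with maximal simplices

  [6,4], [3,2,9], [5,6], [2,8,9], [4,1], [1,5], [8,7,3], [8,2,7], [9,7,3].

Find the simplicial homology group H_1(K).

H_1 ≅ Z^2.

Order the vertices as 1 < 2 < 3 < 4 < 5 < 6 < 7 < 8 < 9. Listing each simplex with vertices in this order, K has dimension 2 with simplices:

  0-simplices (9): [1], [2], [3], [4], [5], [6], [7], [8], [9]
  1-simplices (14): [1,4], [1,5], [2,3], [2,7], [2,8], [2,9], [3,7], [3,8], [3,9], [4,6], [5,6], [7,8], [7,9], [8,9]
  2-simplices (5): [2,3,9], [2,7,8], [2,8,9], [3,7,8], [3,7,9]

giving chain groups C_0 ≅ Z^9, C_1 ≅ Z^14, C_2 ≅ Z^5.

The boundary map ∂_1: C_1 → C_0 maps an edge to its endpoints' difference, ∂[p,q] = q − p. For instance
  ∂[2,9] = [9] − [2].
This gives a 9×14 integer matrix of rank 7; reducing to Smith normal form yields diagonal entries (1,1,1,1,1,1,1).

The boundary map ∂_2: C_2 → C_1 sends each 2-simplex [p,q,r] to [q,r] − [p,r] + [p,q]. For instance
  ∂[2,3,9] = [3,9] − [2,9] + [2,3],
  ∂[2,7,8] = [7,8] − [2,8] + [2,7].
This gives a 14×5 integer matrix of rank 5; reducing to Smith normal form yields diagonal entries (1,1,1,1,1).

Now H_k = ker ∂_k / im ∂_{k+1}, so:

  H_1: rank ker ∂_1 − rank ∂_2 = (14 − 7) − 5 = 2, and the invariant factors of ∂_2 are all 1, so H_1 ≅ Z^2.

(K is a triangulation of the disjoint union of the Möbius band and the circle S^1.)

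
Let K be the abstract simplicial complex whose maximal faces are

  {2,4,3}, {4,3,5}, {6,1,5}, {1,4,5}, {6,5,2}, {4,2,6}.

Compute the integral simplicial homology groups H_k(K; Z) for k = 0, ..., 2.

H_0 = Z,  H_1 = Z,  H_2 = 0.

We work with the vertex ordering 1 < 2 < 3 < 4 < 5 < 6. The simplices of K, each written with vertices in increasing order, are:

  0-simplices (6): [1], [2], [3], [4], [5], [6]
  1-simplices (12): [1,4], [1,5], [1,6], [2,3], [2,4], [2,5], [2,6], [3,4], [3,5], [4,5], [4,6], [5,6]
  2-simplices (6): [1,4,5], [1,5,6], [2,3,4], [2,4,6], [2,5,6], [3,4,5]

so the chain groups are C_0 ≅ Z^6, C_1 ≅ Z^12, C_2 ≅ Z^6.

∂_1: C_1 → C_0 is given by ∂[p,q] = [q] − [p]. For instance
  ∂[2,5] = [5] − [2].
As a 6×12 matrix over Z this has rank 5, with invariant factors (1,1,1,1,1).

Boundary ∂_2: C_2 → C_1 maps a triangle to the signed sum of its edges. For instance
  ∂[3,4,5] = [4,5] − [3,5] + [3,4],
  ∂[1,4,5] = [4,5] − [1,5] + [1,4].
The 12×6 boundary matrix has rank 6 and Smith normal form diag(1,1,1,1,1,1).

Reading off H_k = ker ∂_k / im ∂_{k+1}:

  H_0: rank C_0 − rank ∂_1 = 6 − 5 = 1, and the invariant factors of ∂_1 are all 1, so H_0 ≅ Z.
  H_1: rank ker ∂_1 − rank ∂_2 = (12 − 5) − 6 = 1, and the invariant factors of ∂_2 are all 1, so H_1 ≅ Z.
  H_2: rank ker ∂_2 − rank ∂_3 = (6 − 6) − 0 = 0, and there is no ∂_3, so H_2 ≅ 0.

As a check, the Euler characteristic is 6 − 12 + 6 = 0, which agrees with 1 − 1 + 0 = 0.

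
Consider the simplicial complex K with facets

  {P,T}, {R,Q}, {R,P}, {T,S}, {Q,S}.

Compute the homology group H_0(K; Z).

We work with the vertex ordering P < Q < R < S < T. The simplices of K, each written with vertices in increasing order, are:

  0-simplices (5): P, Q, R, S, T
  1-simplices (5): PR, PT, QR, QS, ST

so the chain groups are C_0 ≅ Z^5, C_1 ≅ Z^5.

Boundary ∂_1: C_1 → C_0 maps an edge to its endpoints' difference, ∂[p,q] = q − p.
As a 5×5 matrix over Z this has rank 4, with invariant factors (1,1,1,1).

Reading off H_k = ker ∂_k / im ∂_{k+1}:

  H_0: rank C_0 − rank ∂_1 = 5 − 4 = 1, and the invariant factors of ∂_1 are all 1, so H_0 ≅ Z.

(K is a triangulation of the circle S^1.)

H_0 ≅ Z.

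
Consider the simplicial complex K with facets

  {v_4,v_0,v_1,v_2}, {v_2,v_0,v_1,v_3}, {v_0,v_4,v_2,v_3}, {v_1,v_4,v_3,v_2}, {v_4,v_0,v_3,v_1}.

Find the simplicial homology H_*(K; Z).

K has 5 vertices, 10 edges, 10 triangles, 5 3-simplices.
rank ∂_0 = 0, rank ∂_1 = 4 ⇒ b_0 = 5 − 0 − 4 = 1; all invariant factors of ∂_1 are 1 so no torsion. So H_0 ≅ Z.
rank ∂_1 = 4, rank ∂_2 = 6 ⇒ b_1 = 10 − 4 − 6 = 0; all invariant factors of ∂_2 are 1 so no torsion. So H_1 ≅ 0.
rank ∂_2 = 6, rank ∂_3 = 4 ⇒ b_2 = 10 − 6 − 4 = 0; all invariant factors of ∂_3 are 1 so no torsion. So H_2 ≅ 0.
rank ∂_3 = 4, rank ∂_4 = 0 ⇒ b_3 = 5 − 4 − 0 = 1. So H_3 ≅ Z.

H_0 ≅ Z,  H_1 = 0,  H_2 = 0,  H_3 ≅ Z.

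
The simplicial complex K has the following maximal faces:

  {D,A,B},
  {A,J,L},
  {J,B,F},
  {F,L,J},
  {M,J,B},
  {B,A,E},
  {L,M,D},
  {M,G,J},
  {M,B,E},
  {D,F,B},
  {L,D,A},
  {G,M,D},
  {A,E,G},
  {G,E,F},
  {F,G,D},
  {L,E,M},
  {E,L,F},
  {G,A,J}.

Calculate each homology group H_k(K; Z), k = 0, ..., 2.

We work with the vertex ordering A < B < D < E < F < G < J < L < M. The simplices of K, each written with vertices in increasing order, are:

  0-simplices (9): A, B, D, E, F, G, J, L, M
  1-simplices (27): AB, AD, AE, AG, AJ, AL, BD, BE, BF, BJ, BM, DF, DG, DL, DM, EF, EG, EL, EM, FG, FJ, FL, GJ, GM, JL, JM, LM
  2-simplices (18): ABD, ABE, ADL, AEG, AGJ, AJL, BDF, BEM, BFJ, BJM, DFG, DGM, DLM, EFG, EFL, ELM, FJL, GJM

so the chain groups are C_0 ≅ Z^9, C_1 ≅ Z^27, C_2 ≅ Z^18.

The boundary map ∂_1: C_1 → C_0 maps an edge to its endpoints' difference, ∂[p,q] = q − p.
The resulting 9×27 matrix has rank 8, and its Smith normal form has invariant factors (1,1,1,1,1,1,1,1).

∂_2: C_2 → C_1 maps a triangle to the signed sum of its edges. For instance
  ∂ELM = LM − EM + EL,
  ∂EFG = FG − EG + EF.
This gives a 27×18 integer matrix of rank 17; reducing to Smith normal form yields diagonal entries (1,1,1,1,1,1,1,1,1,1,1,1,1,1,1,1,1).

Computing H_k = (kernel of ∂_k) / (image of ∂_{k+1}):

  H_0: rank C_0 − rank ∂_1 = 9 − 8 = 1, and the invariant factors of ∂_1 are all 1, so H_0 = Z.
  H_1: rank ker ∂_1 − rank ∂_2 = (27 − 8) − 17 = 2, and the invariant factors of ∂_2 are all 1, so H_1 = Z^2.
  H_2: rank ker ∂_2 − rank ∂_3 = (18 − 17) − 0 = 1, and there is no ∂_3, so H_2 = Z.

H_0 ≅ Z,  H_1 ≅ Z^2,  H_2 ≅ Z.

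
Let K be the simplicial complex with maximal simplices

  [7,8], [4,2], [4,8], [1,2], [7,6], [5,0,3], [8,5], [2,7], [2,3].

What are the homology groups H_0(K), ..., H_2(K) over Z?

Fix the vertex order 0 < 1 < 2 < 3 < 4 < 5 < 6 < 7 < 8 and write every simplex with vertices in increasing order. Then dim K = 2 and the simplices of K are:

  0-simplices (9): [0], [1], [2], [3], [4], [5], [6], [7], [8]
  1-simplices (11): [0,3], [0,5], [1,2], [2,3], [2,4], [2,7], [3,5], [4,8], [5,8], [6,7], [7,8]
  2-simplices (1): [0,3,5]

so the chain groups are C_0 ≅ Z^9, C_1 ≅ Z^11, C_2 ≅ Z^1.

The boundary map ∂_1: C_1 → C_0 is given by ∂[p,q] = [q] − [p]. For instance
  ∂[6,7] = [7] − [6].
As a 9×11 matrix over Z this has rank 8, with invariant factors (1,1,1,1,1,1,1,1).

Boundary ∂_2: C_2 → C_1 sends each 2-simplex [p,q,r] to [q,r] − [p,r] + [p,q]. For instance
  ∂[0,3,5] = [3,5] − [0,5] + [0,3].
The resulting 11×1 matrix has rank 1, and its Smith normal form has invariant factors (1).

Reading off H_k = ker ∂_k / im ∂_{k+1}:

  H_0: rank C_0 − rank ∂_1 = 9 − 8 = 1, and the invariant factors of ∂_1 are all 1, so H_0 = Z.
  H_1: rank ker ∂_1 − rank ∂_2 = (11 − 8) − 1 = 2, and the invariant factors of ∂_2 are all 1, so H_1 = Z^2.
  H_2: rank ker ∂_2 − rank ∂_3 = (1 − 1) − 0 = 0, and there is no ∂_3, so H_2 = 0.

As a check, the Euler characteristic is 9 − 11 + 1 = -1, which agrees with 1 − 2 + 0 = -1.

H_0 ≅ Z,  H_1 ≅ Z^2,  H_2 = 0.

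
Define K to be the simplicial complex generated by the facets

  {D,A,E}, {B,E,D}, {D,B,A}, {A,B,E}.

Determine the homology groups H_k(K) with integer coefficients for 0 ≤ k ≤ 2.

H_0 = Z,  H_1 = 0,  H_2 = Z.

K has 4 vertices, 6 edges, 4 triangles.
rank ∂_0 = 0, rank ∂_1 = 3 ⇒ b_0 = 4 − 0 − 3 = 1; all invariant factors of ∂_1 are 1 so no torsion. So H_0 ≅ Z.
rank ∂_1 = 3, rank ∂_2 = 3 ⇒ b_1 = 6 − 3 − 3 = 0; all invariant factors of ∂_2 are 1 so no torsion. So H_1 ≅ 0.
rank ∂_2 = 3, rank ∂_3 = 0 ⇒ b_2 = 4 − 3 − 0 = 1. So H_2 ≅ Z.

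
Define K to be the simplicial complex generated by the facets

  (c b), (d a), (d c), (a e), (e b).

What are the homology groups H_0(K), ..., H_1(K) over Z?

H_0 ≅ Z,  H_1 ≅ Z.

Order the vertices as a < b < c < d < e. Listing each simplex with vertices in this order, K has dimension 1 with simplices:

  0-simplices (5): a, b, c, d, e
  1-simplices (5): ad, ae, bc, be, cd

giving chain groups C_0 ≅ Z^5, C_1 ≅ Z^5.

Boundary ∂_1: C_1 → C_0 maps an edge to its endpoints' difference, ∂[p,q] = q − p.
The resulting 5×5 matrix has rank 4, and its Smith normal form has invariant factors (1,1,1,1).

Reading off H_k = ker ∂_k / im ∂_{k+1}:

  H_0: rank C_0 − rank ∂_1 = 5 − 4 = 1, and the invariant factors of ∂_1 are all 1, so H_0 = Z.
  H_1: rank ker ∂_1 − rank ∂_2 = (5 − 4) − 0 = 1, and there is no ∂_2, so H_1 = Z.

As a check, the Euler characteristic is 5 − 5 = 0, which agrees with 1 − 1 = 0.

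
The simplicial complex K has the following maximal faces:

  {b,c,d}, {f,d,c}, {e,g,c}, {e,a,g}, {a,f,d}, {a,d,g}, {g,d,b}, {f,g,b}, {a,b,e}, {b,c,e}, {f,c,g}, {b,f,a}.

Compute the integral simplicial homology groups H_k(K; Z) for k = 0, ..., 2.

K has 7 vertices, 18 edges, 12 triangles.
rank ∂_0 = 0, rank ∂_1 = 6 ⇒ b_0 = 7 − 0 − 6 = 1; all invariant factors of ∂_1 are 1 so no torsion. So H_0 ≅ Z.
rank ∂_1 = 6, rank ∂_2 = 12 ⇒ b_1 = 18 − 6 − 12 = 0; ∂_2 has invariant factor(s) [2] giving torsion. So H_1 ≅ Z/2Z.
rank ∂_2 = 12, rank ∂_3 = 0 ⇒ b_2 = 12 − 12 − 0 = 0. So H_2 ≅ 0.

H_0 ≅ Z,  H_1 ≅ Z/2Z,  H_2 = 0.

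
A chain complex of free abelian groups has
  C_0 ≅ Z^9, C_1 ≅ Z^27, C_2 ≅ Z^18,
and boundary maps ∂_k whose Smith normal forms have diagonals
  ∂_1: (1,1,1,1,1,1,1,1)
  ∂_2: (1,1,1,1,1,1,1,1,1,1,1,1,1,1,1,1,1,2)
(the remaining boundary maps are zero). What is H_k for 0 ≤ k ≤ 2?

H_0: b_0 = 9 − 0 − 8 = 1; torsion from ∂_1 factors > 1: none. So H_0 ≅ Z.
H_1: b_1 = 27 − 8 − 18 = 1; torsion from ∂_2 factors > 1: [2]. So H_1 ≅ Z ⊕ Z/2.
H_2: b_2 = 18 − 18 − 0 = 0; torsion from ∂_3 factors > 1: none. So H_2 ≅ 0.

H_0 ≅ Z,  H_1 ≅ Z ⊕ Z/2,  H_2 = 0.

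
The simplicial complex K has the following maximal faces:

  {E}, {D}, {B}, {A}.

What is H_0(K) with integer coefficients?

K has 4 vertices.
rank ∂_0 = 0, rank ∂_1 = 0 ⇒ b_0 = 4 − 0 − 0 = 4. So H_0 ≅ Z^4.

H_0 ≅ Z^4.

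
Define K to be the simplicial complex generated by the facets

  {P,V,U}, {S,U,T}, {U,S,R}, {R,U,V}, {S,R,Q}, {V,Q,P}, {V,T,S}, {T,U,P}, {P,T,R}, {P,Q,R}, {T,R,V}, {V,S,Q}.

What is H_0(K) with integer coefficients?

H_0 ≅ Z.

Take the total order P < Q < R < S < T < U < V on the vertex set. Then K (dimension 2) consists of the simplices:

  0-simplices (7): P, Q, R, S, T, U, V
  1-simplices (18): PQ, PR, PT, PU, PV, QR, QS, QV, RS, RT, RU, RV, ST, SU, SV, TU, TV, UV
  2-simplices (12): PQR, PQV, PRT, PTU, PUV, QRS, QSV, RSU, RTV, RUV, STU, STV

giving chain groups C_0 ≅ Z^7, C_1 ≅ Z^18, C_2 ≅ Z^12.

Boundary ∂_1: C_1 → C_0 is given by ∂[p,q] = [q] − [p].
The resulting 7×18 matrix has rank 6, and its Smith normal form has invariant factors (1,1,1,1,1,1).

Boundary ∂_2: C_2 → C_1 sends each 2-simplex [p,q,r] to [q,r] − [p,r] + [p,q]. For instance
  ∂PUV = UV − PV + PU,
  ∂PQR = QR − PR + PQ.
The 18×12 boundary matrix has rank 12 and Smith normal form diag(1,1,1,1,1,1,1,1,1,1,1,2).

Computing H_k = (kernel of ∂_k) / (image of ∂_{k+1}):

  H_0: rank C_0 − rank ∂_1 = 7 − 6 = 1, and the invariant factors of ∂_1 are all 1, so H_0 = Z.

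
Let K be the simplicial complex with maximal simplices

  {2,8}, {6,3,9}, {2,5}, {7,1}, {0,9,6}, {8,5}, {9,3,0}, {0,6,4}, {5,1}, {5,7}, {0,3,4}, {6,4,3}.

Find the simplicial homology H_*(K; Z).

H_0 ≅ Z^2,  H_1 ≅ Z^2,  H_2 ≅ Z.

Take the total order 0 < 1 < 2 < 3 < 4 < 5 < 6 < 7 < 8 < 9 on the vertex set. Then K (dimension 2) consists of the simplices:

  0-simplices (10): [0], [1], [2], [3], [4], [5], [6], [7], [8], [9]
  1-simplices (15): [0,3], [0,4], [0,6], [0,9], [1,5], [1,7], [2,5], [2,8], [3,4], [3,6], [3,9], [4,6], [5,7], [5,8], [6,9]
  2-simplices (6): [0,3,4], [0,3,9], [0,4,6], [0,6,9], [3,4,6], [3,6,9]

giving chain groups C_0 ≅ Z^10, C_1 ≅ Z^15, C_2 ≅ Z^6.

The boundary map ∂_1: C_1 → C_0 sends each edge [p,q] (with p < q) to q − p. For instance
  ∂[3,9] = [9] − [3].
The resulting 10×15 matrix has rank 8, and its Smith normal form has invariant factors (1,1,1,1,1,1,1,1).

∂_2: C_2 → C_1 acts by ∂[p,q,r] = [q,r] − [p,r] + [p,q]. For instance
  ∂[0,6,9] = [6,9] − [0,9] + [0,6],
  ∂[0,3,9] = [3,9] − [0,9] + [0,3].
The resulting 15×6 matrix has rank 5, and its Smith normal form has invariant factors (1,1,1,1,1).

Now H_k = ker ∂_k / im ∂_{k+1}, so:

  H_0: rank C_0 − rank ∂_1 = 10 − 8 = 2, and the invariant factors of ∂_1 are all 1, so H_0 = Z^2.
  H_1: rank ker ∂_1 − rank ∂_2 = (15 − 8) − 5 = 2, and the invariant factors of ∂_2 are all 1, so H_1 = Z^2.
  H_2: rank ker ∂_2 − rank ∂_3 = (6 − 5) − 0 = 1, and there is no ∂_3, so H_2 = Z.

As a check, the Euler characteristic is 10 − 15 + 6 = 1, which agrees with 2 − 2 + 1 = 1.
(K is a triangulation of the disjoint union of a wedge of 2 circles and the 2-sphere S^2.)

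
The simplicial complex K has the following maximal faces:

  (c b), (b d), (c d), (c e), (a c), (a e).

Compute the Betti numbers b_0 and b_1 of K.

b_0 = 1, b_1 = 2.

Fix the vertex order a < b < c < d < e and write every simplex with vertices in increasing order. Then dim K = 1 and the simplices of K are:

  0-simplices (5): a, b, c, d, e
  1-simplices (6): ac, ae, bc, bd, cd, ce

so the chain groups are C_0 ≅ Z^5, C_1 ≅ Z^6.

Boundary ∂_1: C_1 → C_0 maps an edge to its endpoints' difference, ∂[p,q] = q − p. For instance
  ∂ae = e − a.
The 5×6 boundary matrix has rank 4 and Smith normal form diag(1,1,1,1).

Reading off H_k = ker ∂_k / im ∂_{k+1}:

  H_0: rank C_0 − rank ∂_1 = 5 − 4 = 1, and the invariant factors of ∂_1 are all 1, so H_0 = Z.
  H_1: rank ker ∂_1 − rank ∂_2 = (6 − 4) − 0 = 2, and there is no ∂_2, so H_1 = Z^2.

(K is a triangulation of a wedge of 2 circles.)

Hence the Betti numbers are b_0 = 1, b_1 = 2.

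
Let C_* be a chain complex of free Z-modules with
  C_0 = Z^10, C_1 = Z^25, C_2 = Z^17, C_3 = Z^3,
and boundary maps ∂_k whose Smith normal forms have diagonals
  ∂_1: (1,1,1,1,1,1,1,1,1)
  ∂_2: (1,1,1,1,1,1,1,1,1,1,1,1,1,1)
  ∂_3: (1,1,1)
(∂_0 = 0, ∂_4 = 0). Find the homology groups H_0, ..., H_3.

H_0: b_0 = 10 − 0 − 9 = 1; torsion from ∂_1 factors > 1: none. So H_0 ≅ Z.
H_1: b_1 = 25 − 9 − 14 = 2; torsion from ∂_2 factors > 1: none. So H_1 ≅ Z^2.
H_2: b_2 = 17 − 14 − 3 = 0; torsion from ∂_3 factors > 1: none. So H_2 ≅ 0.
H_3: b_3 = 3 − 3 − 0 = 0; torsion from ∂_4 factors > 1: none. So H_3 ≅ 0.

H_0 ≅ Z,  H_1 ≅ Z^2,  H_2 = 0,  H_3 = 0.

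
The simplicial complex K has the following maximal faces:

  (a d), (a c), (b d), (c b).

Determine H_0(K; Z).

H_0 ≅ Z.

Take the total order a < b < c < d on the vertex set. Then K (dimension 1) consists of the simplices:

  0-simplices (4): a, b, c, d
  1-simplices (4): ac, ad, bc, bd

giving chain groups C_0 ≅ Z^4, C_1 ≅ Z^4.

Boundary ∂_1: C_1 → C_0 sends each edge [p,q] (with p < q) to q − p.
As a 4×4 matrix over Z this has rank 3, with invariant factors (1,1,1).

Computing H_k = (kernel of ∂_k) / (image of ∂_{k+1}):

  H_0: rank C_0 − rank ∂_1 = 4 − 3 = 1, and the invariant factors of ∂_1 are all 1, so H_0 ≅ Z.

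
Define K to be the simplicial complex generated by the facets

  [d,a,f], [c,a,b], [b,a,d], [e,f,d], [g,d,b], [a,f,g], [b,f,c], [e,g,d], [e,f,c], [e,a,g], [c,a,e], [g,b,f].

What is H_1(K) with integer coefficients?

H_1 ≅ Z/2.

Take the total order a < b < c < d < e < f < g on the vertex set. Then K (dimension 2) consists of the simplices:

  0-simplices (7): a, b, c, d, e, f, g
  1-simplices (18): ab, ac, ad, ae, af, ag, bc, bd, bf, bg, ce, cf, de, df, dg, ef, eg, fg
  2-simplices (12): abc, abd, ace, adf, aeg, afg, bcf, bdg, bfg, cef, def, deg

giving chain groups C_0 ≅ Z^7, C_1 ≅ Z^18, C_2 ≅ Z^12.

∂_1: C_1 → C_0 sends each edge [p,q] (with p < q) to q − p.
The resulting 7×18 matrix has rank 6, and its Smith normal form has invariant factors (1,1,1,1,1,1).

The boundary map ∂_2: C_2 → C_1 sends each 2-simplex [p,q,r] to [q,r] − [p,r] + [p,q]. For instance
  ∂aeg = eg − ag + ae,
  ∂bfg = fg − bg + bf.
The resulting 18×12 matrix has rank 12, and its Smith normal form has invariant factors (1,1,1,1,1,1,1,1,1,1,1,2).

Computing H_k = (kernel of ∂_k) / (image of ∂_{k+1}):

  H_1: rank ker ∂_1 − rank ∂_2 = (18 − 6) − 12 = 0, and ∂_2 has invariant factor 2 > 1, so H_1 = Z/2.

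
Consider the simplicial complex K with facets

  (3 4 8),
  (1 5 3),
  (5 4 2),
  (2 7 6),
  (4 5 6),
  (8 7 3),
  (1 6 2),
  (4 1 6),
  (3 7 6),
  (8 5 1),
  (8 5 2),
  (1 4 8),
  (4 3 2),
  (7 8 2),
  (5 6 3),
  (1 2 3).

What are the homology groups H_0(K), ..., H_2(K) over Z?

H_0 = Z,  H_1 = Z^2,  H_2 = Z.

Fix the vertex order 1 < 2 < 3 < 4 < 5 < 6 < 7 < 8 and write every simplex with vertices in increasing order. Then dim K = 2 and the simplices of K are:

  0-simplices (8): [1], [2], [3], [4], [5], [6], [7], [8]
  1-simplices (24): (24 of them)
  2-simplices (16): [1,2,3], [1,2,6], [1,3,5], [1,4,6], [1,4,8], [1,5,8], [2,3,4], [2,4,5], [2,5,8], [2,6,7], [2,7,8], [3,4,8], [3,5,6], [3,6,7], [3,7,8], [4,5,6]

giving chain groups C_0 ≅ Z^8, C_1 ≅ Z^24, C_2 ≅ Z^16.

The boundary map ∂_1: C_1 → C_0 is given by ∂[p,q] = [q] − [p]. For instance
  ∂[1,8] = [8] − [1].
The 8×24 boundary matrix has rank 7 and Smith normal form diag(1,1,1,1,1,1,1).

Boundary ∂_2: C_2 → C_1 acts by ∂[p,q,r] = [q,r] − [p,r] + [p,q]. For instance
  ∂[2,5,8] = [5,8] − [2,8] + [2,5],
  ∂[3,4,8] = [4,8] − [3,8] + [3,4].
The 24×16 boundary matrix has rank 15 and Smith normal form diag(1,1,1,1,1,1,1,1,1,1,1,1,1,1,1).

Reading off H_k = ker ∂_k / im ∂_{k+1}:

  H_0: rank C_0 − rank ∂_1 = 8 − 7 = 1, and the invariant factors of ∂_1 are all 1, so H_0 = Z.
  H_1: rank ker ∂_1 − rank ∂_2 = (24 − 7) − 15 = 2, and the invariant factors of ∂_2 are all 1, so H_1 = Z^2.
  H_2: rank ker ∂_2 − rank ∂_3 = (16 − 15) − 0 = 1, and there is no ∂_3, so H_2 = Z.

As a check, the Euler characteristic is 8 − 24 + 16 = 0, which agrees with 1 − 2 + 1 = 0.
(K is a triangulation of the torus T^2.)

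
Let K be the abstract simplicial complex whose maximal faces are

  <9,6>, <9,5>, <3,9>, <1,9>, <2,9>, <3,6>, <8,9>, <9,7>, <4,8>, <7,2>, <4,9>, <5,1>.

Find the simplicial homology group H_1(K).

H_1 = Z^4.

Order the vertices as 1 < 2 < 3 < 4 < 5 < 6 < 7 < 8 < 9. Listing each simplex with vertices in this order, K has dimension 1 with simplices:

  0-simplices (9): [1], [2], [3], [4], [5], [6], [7], [8], [9]
  1-simplices (12): [1,5], [1,9], [2,7], [2,9], [3,6], [3,9], [4,8], [4,9], [5,9], [6,9], [7,9], [8,9]

so the chain groups are C_0 ≅ Z^9, C_1 ≅ Z^12.

The boundary map ∂_1: C_1 → C_0 is given by ∂[p,q] = [q] − [p].
The 9×12 boundary matrix has rank 8 and Smith normal form diag(1,1,1,1,1,1,1,1).

Reading off H_k = ker ∂_k / im ∂_{k+1}:

  H_1: rank ker ∂_1 − rank ∂_2 = (12 − 8) − 0 = 4, and there is no ∂_2, so H_1 = Z^4.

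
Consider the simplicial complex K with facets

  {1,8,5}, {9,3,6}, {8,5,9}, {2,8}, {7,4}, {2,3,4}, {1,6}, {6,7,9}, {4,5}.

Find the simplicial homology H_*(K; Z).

H_0 ≅ Z,  H_1 ≅ Z^4,  H_2 = 0.

K has 9 vertices, 17 edges, 5 triangles.
rank ∂_0 = 0, rank ∂_1 = 8 ⇒ b_0 = 9 − 0 − 8 = 1; all invariant factors of ∂_1 are 1 so no torsion. So H_0 = Z.
rank ∂_1 = 8, rank ∂_2 = 5 ⇒ b_1 = 17 − 8 − 5 = 4; all invariant factors of ∂_2 are 1 so no torsion. So H_1 = Z^4.
rank ∂_2 = 5, rank ∂_3 = 0 ⇒ b_2 = 5 − 5 − 0 = 0. So H_2 = 0.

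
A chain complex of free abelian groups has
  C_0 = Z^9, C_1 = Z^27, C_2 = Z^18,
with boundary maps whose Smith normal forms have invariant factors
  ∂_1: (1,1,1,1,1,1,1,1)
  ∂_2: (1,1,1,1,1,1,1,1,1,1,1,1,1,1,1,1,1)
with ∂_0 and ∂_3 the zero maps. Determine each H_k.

H_0 = Z,  H_1 = Z^2,  H_2 = Z.

H_0: b_0 = 9 − 0 − 8 = 1; torsion from ∂_1 factors > 1: none. So H_0 = Z.
H_1: b_1 = 27 − 8 − 17 = 2; torsion from ∂_2 factors > 1: none. So H_1 = Z^2.
H_2: b_2 = 18 − 17 − 0 = 1; torsion from ∂_3 factors > 1: none. So H_2 = Z.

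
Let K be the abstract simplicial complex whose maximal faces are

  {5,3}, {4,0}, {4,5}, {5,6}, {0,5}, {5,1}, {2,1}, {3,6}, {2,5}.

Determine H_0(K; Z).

H_0 ≅ Z.

K has 7 vertices, 9 edges.
rank ∂_0 = 0, rank ∂_1 = 6 ⇒ b_0 = 7 − 0 − 6 = 1; all invariant factors of ∂_1 are 1 so no torsion. So H_0 = Z.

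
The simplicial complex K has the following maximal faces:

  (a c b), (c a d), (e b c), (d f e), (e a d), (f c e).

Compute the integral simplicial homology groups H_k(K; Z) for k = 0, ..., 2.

Take the total order a < b < c < d < e < f on the vertex set. Then K (dimension 2) consists of the simplices:

  0-simplices (6): a, b, c, d, e, f
  1-simplices (12): ab, ac, ad, ae, bc, be, cd, ce, cf, de, df, ef
  2-simplices (6): abc, acd, ade, bce, cef, def

so the chain groups are C_0 ≅ Z^6, C_1 ≅ Z^12, C_2 ≅ Z^6.

The boundary map ∂_1: C_1 → C_0 is given by ∂[p,q] = [q] − [p]. For instance
  ∂ae = e − a.
This gives a 6×12 integer matrix of rank 5; reducing to Smith normal form yields diagonal entries (1,1,1,1,1).

∂_2: C_2 → C_1 acts by ∂[p,q,r] = [q,r] − [p,r] + [p,q]. For instance
  ∂bce = ce − be + bc,
  ∂cef = ef − cf + ce.
The 12×6 boundary matrix has rank 6 and Smith normal form diag(1,1,1,1,1,1).

From H_k ≅ ker(∂_k) / im(∂_{k+1}) we obtain:

  H_0: rank C_0 − rank ∂_1 = 6 − 5 = 1, and the invariant factors of ∂_1 are all 1, so H_0 ≅ Z.
  H_1: rank ker ∂_1 − rank ∂_2 = (12 − 5) − 6 = 1, and the invariant factors of ∂_2 are all 1, so H_1 ≅ Z.
  H_2: rank ker ∂_2 − rank ∂_3 = (6 − 6) − 0 = 0, and there is no ∂_3, so H_2 ≅ 0.

As a check, the Euler characteristic is 6 − 12 + 6 = 0, which agrees with 1 − 1 + 0 = 0.

H_0 ≅ Z,  H_1 ≅ Z,  H_2 = 0.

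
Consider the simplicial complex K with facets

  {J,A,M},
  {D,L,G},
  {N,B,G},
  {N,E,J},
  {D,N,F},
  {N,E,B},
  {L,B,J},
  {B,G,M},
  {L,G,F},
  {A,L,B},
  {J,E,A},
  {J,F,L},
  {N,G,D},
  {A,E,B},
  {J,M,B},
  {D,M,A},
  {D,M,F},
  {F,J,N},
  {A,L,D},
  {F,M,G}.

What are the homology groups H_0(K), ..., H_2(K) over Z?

Fix the vertex order A < B < D < E < F < G < J < L < M < N and write every simplex with vertices in increasing order. Then dim K = 2 and the simplices of K are:

  0-simplices (10): A, B, D, E, F, G, J, L, M, N
  1-simplices (30): AB, AD, AE, AJ, AL, AM, BE, BG, BJ, BL, BM, BN, DF, DG, DL, DM, DN, EJ, EN, FG, FJ, FL, FM, FN, GL, GM, GN, JL, JM, JN
  2-simplices (20): ABE, ABL, ADL, ADM, AEJ, AJM, BEN, BGM, BGN, BJL, BJM, DFM, DFN, DGL, DGN, EJN, FGL, FGM, FJL, FJN

giving chain groups C_0 ≅ Z^10, C_1 ≅ Z^30, C_2 ≅ Z^20.

∂_1: C_1 → C_0 is given by ∂[p,q] = [q] − [p]. For instance
  ∂DN = N − D.
The 10×30 boundary matrix has rank 9 and Smith normal form diag(1,1,1,1,1,1,1,1,1).

The boundary map ∂_2: C_2 → C_1 maps a triangle to the signed sum of its edges. For instance
  ∂ADM = DM − AM + AD,
  ∂BGM = GM − BM + BG.
The resulting 30×20 matrix has rank 20, and its Smith normal form has invariant factors (1,1,1,1,1,1,1,1,1,1,1,1,1,1,1,1,1,1,1,2).

From H_k ≅ ker(∂_k) / im(∂_{k+1}) we obtain:

  H_0: rank C_0 − rank ∂_1 = 10 − 9 = 1, and the invariant factors of ∂_1 are all 1, so H_0 = Z.
  H_1: rank ker ∂_1 − rank ∂_2 = (30 − 9) − 20 = 1, and ∂_2 has invariant factor 2 > 1, so H_1 = Z ⊕ Z/2Z.
  H_2: rank ker ∂_2 − rank ∂_3 = (20 − 20) − 0 = 0, and there is no ∂_3, so H_2 = 0.

As a check, the Euler characteristic is 10 − 30 + 20 = 0, which agrees with 1 − 1 + 0 = 0.
(K is a triangulation of the Klein bottle.)

H_0 ≅ Z,  H_1 ≅ Z ⊕ Z/2Z,  H_2 = 0.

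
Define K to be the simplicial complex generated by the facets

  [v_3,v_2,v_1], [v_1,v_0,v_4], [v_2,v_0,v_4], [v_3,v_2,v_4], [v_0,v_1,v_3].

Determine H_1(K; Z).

H_1 = Z.

Order the vertices as v_0 < v_1 < v_2 < v_3 < v_4. Listing each simplex with vertices in this order, K has dimension 2 with simplices:

  0-simplices (5): [v_0], [v_1], [v_2], [v_3], [v_4]
  1-simplices (10): [v_0,v_1], [v_0,v_2], [v_0,v_3], [v_0,v_4], [v_1,v_2], [v_1,v_3], [v_1,v_4], [v_2,v_3], [v_2,v_4], [v_3,v_4]
  2-simplices (5): [v_0,v_1,v_3], [v_0,v_1,v_4], [v_0,v_2,v_4], [v_1,v_2,v_3], [v_2,v_3,v_4]

so the chain groups are C_0 ≅ Z^5, C_1 ≅ Z^10, C_2 ≅ Z^5.

∂_1: C_1 → C_0 sends each edge [p,q] (with p < q) to q − p. For instance
  ∂[v_2,v_4] = [v_4] − [v_2].
The resulting 5×10 matrix has rank 4, and its Smith normal form has invariant factors (1,1,1,1).

∂_2: C_2 → C_1 acts by ∂[p,q,r] = [q,r] − [p,r] + [p,q]. For instance
  ∂[v_1,v_2,v_3] = [v_2,v_3] − [v_1,v_3] + [v_1,v_2],
  ∂[v_0,v_1,v_4] = [v_1,v_4] − [v_0,v_4] + [v_0,v_1].
This gives a 10×5 integer matrix of rank 5; reducing to Smith normal form yields diagonal entries (1,1,1,1,1).

From H_k ≅ ker(∂_k) / im(∂_{k+1}) we obtain:

  H_1: rank ker ∂_1 − rank ∂_2 = (10 − 4) − 5 = 1, and the invariant factors of ∂_2 are all 1, so H_1 ≅ Z.

(K is a triangulation of the Möbius band.)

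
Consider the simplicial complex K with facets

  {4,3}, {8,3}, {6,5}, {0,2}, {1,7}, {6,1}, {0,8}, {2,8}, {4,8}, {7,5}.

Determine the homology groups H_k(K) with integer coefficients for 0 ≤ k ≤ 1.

We work with the vertex ordering 0 < 1 < 2 < 3 < 4 < 5 < 6 < 7 < 8. The simplices of K, each written with vertices in increasing order, are:

  0-simplices (9): [0], [1], [2], [3], [4], [5], [6], [7], [8]
  1-simplices (10): [0,2], [0,8], [1,6], [1,7], [2,8], [3,4], [3,8], [4,8], [5,6], [5,7]

Hence C_0 ≅ Z^9, C_1 ≅ Z^10.

The boundary map ∂_1: C_1 → C_0 maps an edge to its endpoints' difference, ∂[p,q] = q − p.
The resulting 9×10 matrix has rank 7, and its Smith normal form has invariant factors (1,1,1,1,1,1,1).

Computing H_k = (kernel of ∂_k) / (image of ∂_{k+1}):

  H_0: rank C_0 − rank ∂_1 = 9 − 7 = 2, and the invariant factors of ∂_1 are all 1, so H_0 ≅ Z^2.
  H_1: rank ker ∂_1 − rank ∂_2 = (10 − 7) − 0 = 3, and there is no ∂_2, so H_1 ≅ Z^3.

H_0 = Z^2,  H_1 = Z^3.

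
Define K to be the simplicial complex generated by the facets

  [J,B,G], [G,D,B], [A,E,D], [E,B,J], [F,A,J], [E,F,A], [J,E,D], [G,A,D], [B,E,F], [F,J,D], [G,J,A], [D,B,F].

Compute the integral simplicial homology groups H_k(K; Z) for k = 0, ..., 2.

K has 7 vertices, 18 edges, 12 triangles.
rank ∂_0 = 0, rank ∂_1 = 6 ⇒ b_0 = 7 − 0 − 6 = 1; all invariant factors of ∂_1 are 1 so no torsion. So H_0 ≅ Z.
rank ∂_1 = 6, rank ∂_2 = 12 ⇒ b_1 = 18 − 6 − 12 = 0; ∂_2 has invariant factor(s) [2] giving torsion. So H_1 ≅ Z/2.
rank ∂_2 = 12, rank ∂_3 = 0 ⇒ b_2 = 12 − 12 − 0 = 0. So H_2 ≅ 0.

H_0 = Z,  H_1 = Z/2,  H_2 = 0.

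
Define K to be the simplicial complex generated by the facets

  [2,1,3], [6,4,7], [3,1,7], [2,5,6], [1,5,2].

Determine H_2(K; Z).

H_2 = 0.

Take the total order 1 < 2 < 3 < 4 < 5 < 6 < 7 on the vertex set. Then K (dimension 2) consists of the simplices:

  0-simplices (7): [1], [2], [3], [4], [5], [6], [7]
  1-simplices (12): [1,2], [1,3], [1,5], [1,7], [2,3], [2,5], [2,6], [3,7], [4,6], [4,7], [5,6], [6,7]
  2-simplices (5): [1,2,3], [1,2,5], [1,3,7], [2,5,6], [4,6,7]

so the chain groups are C_0 ≅ Z^7, C_1 ≅ Z^12, C_2 ≅ Z^5.

Boundary ∂_1: C_1 → C_0 is given by ∂[p,q] = [q] − [p]. For instance
  ∂[5,6] = [6] − [5].
The 7×12 boundary matrix has rank 6 and Smith normal form diag(1,1,1,1,1,1).

Boundary ∂_2: C_2 → C_1 maps a triangle to the signed sum of its edges. For instance
  ∂[4,6,7] = [6,7] − [4,7] + [4,6],
  ∂[2,5,6] = [5,6] − [2,6] + [2,5].
The 12×5 boundary matrix has rank 5 and Smith normal form diag(1,1,1,1,1).

Now H_k = ker ∂_k / im ∂_{k+1}, so:

  H_2: rank ker ∂_2 − rank ∂_3 = (5 − 5) − 0 = 0, and there is no ∂_3, so H_2 = 0.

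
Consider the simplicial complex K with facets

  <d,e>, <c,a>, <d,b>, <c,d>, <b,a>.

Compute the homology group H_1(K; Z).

H_1 = Z.

Take the total order a < b < c < d < e on the vertex set. Then K (dimension 1) consists of the simplices:

  0-simplices (5): a, b, c, d, e
  1-simplices (5): ab, ac, bd, cd, de

so the chain groups are C_0 ≅ Z^5, C_1 ≅ Z^5.

The boundary map ∂_1: C_1 → C_0 is given by ∂[p,q] = [q] − [p]. For instance
  ∂cd = d − c.
The 5×5 boundary matrix has rank 4 and Smith normal form diag(1,1,1,1).

Computing H_k = (kernel of ∂_k) / (image of ∂_{k+1}):

  H_1: rank ker ∂_1 − rank ∂_2 = (5 − 4) − 0 = 1, and there is no ∂_2, so H_1 ≅ Z.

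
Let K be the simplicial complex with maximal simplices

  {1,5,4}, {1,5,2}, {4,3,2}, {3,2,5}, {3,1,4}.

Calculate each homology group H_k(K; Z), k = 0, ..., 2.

Take the total order 1 < 2 < 3 < 4 < 5 on the vertex set. Then K (dimension 2) consists of the simplices:

  0-simplices (5): [1], [2], [3], [4], [5]
  1-simplices (10): [1,2], [1,3], [1,4], [1,5], [2,3], [2,4], [2,5], [3,4], [3,5], [4,5]
  2-simplices (5): [1,2,5], [1,3,4], [1,4,5], [2,3,4], [2,3,5]

so the chain groups are C_0 ≅ Z^5, C_1 ≅ Z^10, C_2 ≅ Z^5.

The boundary map ∂_1: C_1 → C_0 is given by ∂[p,q] = [q] − [p].
This gives a 5×10 integer matrix of rank 4; reducing to Smith normal form yields diagonal entries (1,1,1,1).

∂_2: C_2 → C_1 acts by ∂[p,q,r] = [q,r] − [p,r] + [p,q]. For instance
  ∂[1,3,4] = [3,4] − [1,4] + [1,3],
  ∂[2,3,5] = [3,5] − [2,5] + [2,3].
This gives a 10×5 integer matrix of rank 5; reducing to Smith normal form yields diagonal entries (1,1,1,1,1).

From H_k ≅ ker(∂_k) / im(∂_{k+1}) we obtain:

  H_0: rank C_0 − rank ∂_1 = 5 − 4 = 1, and the invariant factors of ∂_1 are all 1, so H_0 ≅ Z.
  H_1: rank ker ∂_1 − rank ∂_2 = (10 − 4) − 5 = 1, and the invariant factors of ∂_2 are all 1, so H_1 ≅ Z.
  H_2: rank ker ∂_2 − rank ∂_3 = (5 − 5) − 0 = 0, and there is no ∂_3, so H_2 ≅ 0.

As a check, the Euler characteristic is 5 − 10 + 5 = 0, which agrees with 1 − 1 + 0 = 0.

H_0 ≅ Z,  H_1 ≅ Z,  H_2 = 0.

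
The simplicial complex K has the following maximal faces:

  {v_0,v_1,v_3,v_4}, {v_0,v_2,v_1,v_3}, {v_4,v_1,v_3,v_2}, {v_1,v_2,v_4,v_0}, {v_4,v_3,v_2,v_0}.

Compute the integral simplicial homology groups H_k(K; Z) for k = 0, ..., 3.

H_0 ≅ Z,  H_1 = 0,  H_2 = 0,  H_3 ≅ Z.

Fix the vertex order v_0 < v_1 < v_2 < v_3 < v_4 and write every simplex with vertices in increasing order. Then dim K = 3 and the simplices of K are:

  0-simplices (5): [v_0], [v_1], [v_2], [v_3], [v_4]
  1-simplices (10): [v_0,v_1], [v_0,v_2], [v_0,v_3], [v_0,v_4], [v_1,v_2], [v_1,v_3], [v_1,v_4], [v_2,v_3], [v_2,v_4], [v_3,v_4]
  2-simplices (10): [v_0,v_1,v_2], [v_0,v_1,v_3], [v_0,v_1,v_4], [v_0,v_2,v_3], [v_0,v_2,v_4], [v_0,v_3,v_4], [v_1,v_2,v_3], [v_1,v_2,v_4], [v_1,v_3,v_4], [v_2,v_3,v_4]
  3-simplices (5): [v_0,v_1,v_2,v_3], [v_0,v_1,v_2,v_4], [v_0,v_1,v_3,v_4], [v_0,v_2,v_3,v_4], [v_1,v_2,v_3,v_4]

Hence C_0 ≅ Z^5, C_1 ≅ Z^10, C_2 ≅ Z^10, C_3 ≅ Z^5.

Boundary ∂_1: C_1 → C_0 is given by ∂[p,q] = [q] − [p]. For instance
  ∂[v_2,v_4] = [v_4] − [v_2].
As a 5×10 matrix over Z this has rank 4, with invariant factors (1,1,1,1).

Boundary ∂_2: C_2 → C_1 sends each 2-simplex [p,q,r] to [q,r] − [p,r] + [p,q]. For instance
  ∂[v_1,v_2,v_4] = [v_2,v_4] − [v_1,v_4] + [v_1,v_2],
  ∂[v_0,v_1,v_2] = [v_1,v_2] − [v_0,v_2] + [v_0,v_1].
The 10×10 boundary matrix has rank 6 and Smith normal form diag(1,1,1,1,1,1).

Boundary ∂_3: C_3 → C_2 sends each 3-simplex σ to the alternating sum Σ_i (−1)^i (σ with its i-th vertex removed). For instance
  ∂[v_0,v_2,v_3,v_4] = [v_2,v_3,v_4] − [v_0,v_3,v_4] + [v_0,v_2,v_4] − [v_0,v_2,v_3],
  ∂[v_0,v_1,v_3,v_4] = [v_1,v_3,v_4] − [v_0,v_3,v_4] + [v_0,v_1,v_4] − [v_0,v_1,v_3].
This gives a 10×5 integer matrix of rank 4; reducing to Smith normal form yields diagonal entries (1,1,1,1).

Reading off H_k = ker ∂_k / im ∂_{k+1}:

  H_0: rank C_0 − rank ∂_1 = 5 − 4 = 1, and the invariant factors of ∂_1 are all 1, so H_0 ≅ Z.
  H_1: rank ker ∂_1 − rank ∂_2 = (10 − 4) − 6 = 0, and the invariant factors of ∂_2 are all 1, so H_1 ≅ 0.
  H_2: rank ker ∂_2 − rank ∂_3 = (10 − 6) − 4 = 0, and the invariant factors of ∂_3 are all 1, so H_2 ≅ 0.
  H_3: rank ker ∂_3 − rank ∂_4 = (5 − 4) − 0 = 1, and there is no ∂_4, so H_3 ≅ Z.

As a check, the Euler characteristic is 5 − 10 + 10 − 5 = 0, which agrees with 1 − 0 + 0 − 1 = 0.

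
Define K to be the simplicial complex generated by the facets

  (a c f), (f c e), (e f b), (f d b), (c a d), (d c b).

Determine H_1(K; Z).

H_1 ≅ Z.

We work with the vertex ordering a < b < c < d < e < f. The simplices of K, each written with vertices in increasing order, are:

  0-simplices (6): a, b, c, d, e, f
  1-simplices (12): ac, ad, af, bc, bd, be, bf, cd, ce, cf, df, ef
  2-simplices (6): acd, acf, bcd, bdf, bef, cef

Hence C_0 ≅ Z^6, C_1 ≅ Z^12, C_2 ≅ Z^6.

∂_1: C_1 → C_0 sends each edge [p,q] (with p < q) to q − p. For instance
  ∂af = f − a.
The resulting 6×12 matrix has rank 5, and its Smith normal form has invariant factors (1,1,1,1,1).

Boundary ∂_2: C_2 → C_1 sends each 2-simplex [p,q,r] to [q,r] − [p,r] + [p,q]. For instance
  ∂bcd = cd − bd + bc,
  ∂cef = ef − cf + ce.
The resulting 12×6 matrix has rank 6, and its Smith normal form has invariant factors (1,1,1,1,1,1).

Now H_k = ker ∂_k / im ∂_{k+1}, so:

  H_1: rank ker ∂_1 − rank ∂_2 = (12 − 5) − 6 = 1, and the invariant factors of ∂_2 are all 1, so H_1 ≅ Z.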